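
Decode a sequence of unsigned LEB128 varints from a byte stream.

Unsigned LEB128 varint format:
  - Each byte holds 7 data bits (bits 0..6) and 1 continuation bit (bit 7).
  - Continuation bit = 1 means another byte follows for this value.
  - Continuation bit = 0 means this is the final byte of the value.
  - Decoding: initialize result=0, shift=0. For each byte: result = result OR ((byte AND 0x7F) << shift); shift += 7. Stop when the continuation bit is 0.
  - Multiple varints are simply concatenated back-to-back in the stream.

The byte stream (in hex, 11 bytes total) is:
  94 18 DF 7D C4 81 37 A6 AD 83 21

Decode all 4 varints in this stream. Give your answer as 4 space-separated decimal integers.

  byte[0]=0x94 cont=1 payload=0x14=20: acc |= 20<<0 -> acc=20 shift=7
  byte[1]=0x18 cont=0 payload=0x18=24: acc |= 24<<7 -> acc=3092 shift=14 [end]
Varint 1: bytes[0:2] = 94 18 -> value 3092 (2 byte(s))
  byte[2]=0xDF cont=1 payload=0x5F=95: acc |= 95<<0 -> acc=95 shift=7
  byte[3]=0x7D cont=0 payload=0x7D=125: acc |= 125<<7 -> acc=16095 shift=14 [end]
Varint 2: bytes[2:4] = DF 7D -> value 16095 (2 byte(s))
  byte[4]=0xC4 cont=1 payload=0x44=68: acc |= 68<<0 -> acc=68 shift=7
  byte[5]=0x81 cont=1 payload=0x01=1: acc |= 1<<7 -> acc=196 shift=14
  byte[6]=0x37 cont=0 payload=0x37=55: acc |= 55<<14 -> acc=901316 shift=21 [end]
Varint 3: bytes[4:7] = C4 81 37 -> value 901316 (3 byte(s))
  byte[7]=0xA6 cont=1 payload=0x26=38: acc |= 38<<0 -> acc=38 shift=7
  byte[8]=0xAD cont=1 payload=0x2D=45: acc |= 45<<7 -> acc=5798 shift=14
  byte[9]=0x83 cont=1 payload=0x03=3: acc |= 3<<14 -> acc=54950 shift=21
  byte[10]=0x21 cont=0 payload=0x21=33: acc |= 33<<21 -> acc=69260966 shift=28 [end]
Varint 4: bytes[7:11] = A6 AD 83 21 -> value 69260966 (4 byte(s))

Answer: 3092 16095 901316 69260966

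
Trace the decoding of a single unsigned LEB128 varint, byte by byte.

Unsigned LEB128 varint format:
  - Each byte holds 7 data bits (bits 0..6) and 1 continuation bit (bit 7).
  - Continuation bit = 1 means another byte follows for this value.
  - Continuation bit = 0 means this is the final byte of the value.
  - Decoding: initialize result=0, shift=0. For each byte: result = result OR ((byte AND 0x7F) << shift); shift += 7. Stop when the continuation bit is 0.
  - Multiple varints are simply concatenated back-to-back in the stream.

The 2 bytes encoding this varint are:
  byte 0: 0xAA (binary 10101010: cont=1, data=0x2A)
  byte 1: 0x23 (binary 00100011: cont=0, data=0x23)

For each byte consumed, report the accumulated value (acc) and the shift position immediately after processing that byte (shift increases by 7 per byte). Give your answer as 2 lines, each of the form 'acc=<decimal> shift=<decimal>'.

Answer: acc=42 shift=7
acc=4522 shift=14

Derivation:
byte 0=0xAA: payload=0x2A=42, contrib = 42<<0 = 42; acc -> 42, shift -> 7
byte 1=0x23: payload=0x23=35, contrib = 35<<7 = 4480; acc -> 4522, shift -> 14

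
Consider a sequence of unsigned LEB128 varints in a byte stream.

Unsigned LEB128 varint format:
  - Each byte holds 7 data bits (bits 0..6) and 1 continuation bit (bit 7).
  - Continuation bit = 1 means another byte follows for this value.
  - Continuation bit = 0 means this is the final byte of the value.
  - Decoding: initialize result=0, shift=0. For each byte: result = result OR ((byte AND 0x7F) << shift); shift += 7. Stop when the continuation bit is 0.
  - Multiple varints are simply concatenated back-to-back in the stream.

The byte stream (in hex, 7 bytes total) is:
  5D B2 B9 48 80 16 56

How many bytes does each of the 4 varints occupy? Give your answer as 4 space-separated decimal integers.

Answer: 1 3 2 1

Derivation:
  byte[0]=0x5D cont=0 payload=0x5D=93: acc |= 93<<0 -> acc=93 shift=7 [end]
Varint 1: bytes[0:1] = 5D -> value 93 (1 byte(s))
  byte[1]=0xB2 cont=1 payload=0x32=50: acc |= 50<<0 -> acc=50 shift=7
  byte[2]=0xB9 cont=1 payload=0x39=57: acc |= 57<<7 -> acc=7346 shift=14
  byte[3]=0x48 cont=0 payload=0x48=72: acc |= 72<<14 -> acc=1186994 shift=21 [end]
Varint 2: bytes[1:4] = B2 B9 48 -> value 1186994 (3 byte(s))
  byte[4]=0x80 cont=1 payload=0x00=0: acc |= 0<<0 -> acc=0 shift=7
  byte[5]=0x16 cont=0 payload=0x16=22: acc |= 22<<7 -> acc=2816 shift=14 [end]
Varint 3: bytes[4:6] = 80 16 -> value 2816 (2 byte(s))
  byte[6]=0x56 cont=0 payload=0x56=86: acc |= 86<<0 -> acc=86 shift=7 [end]
Varint 4: bytes[6:7] = 56 -> value 86 (1 byte(s))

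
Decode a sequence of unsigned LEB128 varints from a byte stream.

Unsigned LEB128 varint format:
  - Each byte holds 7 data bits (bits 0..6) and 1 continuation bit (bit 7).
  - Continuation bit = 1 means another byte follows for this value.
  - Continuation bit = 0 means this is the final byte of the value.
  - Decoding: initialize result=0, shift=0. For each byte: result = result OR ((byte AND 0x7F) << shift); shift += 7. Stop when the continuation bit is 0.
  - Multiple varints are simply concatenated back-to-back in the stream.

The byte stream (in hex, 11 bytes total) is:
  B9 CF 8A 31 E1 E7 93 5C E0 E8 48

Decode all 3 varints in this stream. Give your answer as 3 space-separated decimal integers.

Answer: 102934457 193262561 1193056

Derivation:
  byte[0]=0xB9 cont=1 payload=0x39=57: acc |= 57<<0 -> acc=57 shift=7
  byte[1]=0xCF cont=1 payload=0x4F=79: acc |= 79<<7 -> acc=10169 shift=14
  byte[2]=0x8A cont=1 payload=0x0A=10: acc |= 10<<14 -> acc=174009 shift=21
  byte[3]=0x31 cont=0 payload=0x31=49: acc |= 49<<21 -> acc=102934457 shift=28 [end]
Varint 1: bytes[0:4] = B9 CF 8A 31 -> value 102934457 (4 byte(s))
  byte[4]=0xE1 cont=1 payload=0x61=97: acc |= 97<<0 -> acc=97 shift=7
  byte[5]=0xE7 cont=1 payload=0x67=103: acc |= 103<<7 -> acc=13281 shift=14
  byte[6]=0x93 cont=1 payload=0x13=19: acc |= 19<<14 -> acc=324577 shift=21
  byte[7]=0x5C cont=0 payload=0x5C=92: acc |= 92<<21 -> acc=193262561 shift=28 [end]
Varint 2: bytes[4:8] = E1 E7 93 5C -> value 193262561 (4 byte(s))
  byte[8]=0xE0 cont=1 payload=0x60=96: acc |= 96<<0 -> acc=96 shift=7
  byte[9]=0xE8 cont=1 payload=0x68=104: acc |= 104<<7 -> acc=13408 shift=14
  byte[10]=0x48 cont=0 payload=0x48=72: acc |= 72<<14 -> acc=1193056 shift=21 [end]
Varint 3: bytes[8:11] = E0 E8 48 -> value 1193056 (3 byte(s))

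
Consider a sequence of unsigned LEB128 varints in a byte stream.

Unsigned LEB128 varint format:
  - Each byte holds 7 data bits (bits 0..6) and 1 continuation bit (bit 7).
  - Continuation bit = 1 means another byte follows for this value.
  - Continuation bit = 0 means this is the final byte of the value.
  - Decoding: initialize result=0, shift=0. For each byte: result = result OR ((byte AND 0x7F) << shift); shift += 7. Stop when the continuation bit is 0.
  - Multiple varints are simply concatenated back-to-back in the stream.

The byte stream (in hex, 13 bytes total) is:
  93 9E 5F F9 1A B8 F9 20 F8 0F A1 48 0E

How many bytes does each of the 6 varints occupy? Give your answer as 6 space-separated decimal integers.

Answer: 3 2 3 2 2 1

Derivation:
  byte[0]=0x93 cont=1 payload=0x13=19: acc |= 19<<0 -> acc=19 shift=7
  byte[1]=0x9E cont=1 payload=0x1E=30: acc |= 30<<7 -> acc=3859 shift=14
  byte[2]=0x5F cont=0 payload=0x5F=95: acc |= 95<<14 -> acc=1560339 shift=21 [end]
Varint 1: bytes[0:3] = 93 9E 5F -> value 1560339 (3 byte(s))
  byte[3]=0xF9 cont=1 payload=0x79=121: acc |= 121<<0 -> acc=121 shift=7
  byte[4]=0x1A cont=0 payload=0x1A=26: acc |= 26<<7 -> acc=3449 shift=14 [end]
Varint 2: bytes[3:5] = F9 1A -> value 3449 (2 byte(s))
  byte[5]=0xB8 cont=1 payload=0x38=56: acc |= 56<<0 -> acc=56 shift=7
  byte[6]=0xF9 cont=1 payload=0x79=121: acc |= 121<<7 -> acc=15544 shift=14
  byte[7]=0x20 cont=0 payload=0x20=32: acc |= 32<<14 -> acc=539832 shift=21 [end]
Varint 3: bytes[5:8] = B8 F9 20 -> value 539832 (3 byte(s))
  byte[8]=0xF8 cont=1 payload=0x78=120: acc |= 120<<0 -> acc=120 shift=7
  byte[9]=0x0F cont=0 payload=0x0F=15: acc |= 15<<7 -> acc=2040 shift=14 [end]
Varint 4: bytes[8:10] = F8 0F -> value 2040 (2 byte(s))
  byte[10]=0xA1 cont=1 payload=0x21=33: acc |= 33<<0 -> acc=33 shift=7
  byte[11]=0x48 cont=0 payload=0x48=72: acc |= 72<<7 -> acc=9249 shift=14 [end]
Varint 5: bytes[10:12] = A1 48 -> value 9249 (2 byte(s))
  byte[12]=0x0E cont=0 payload=0x0E=14: acc |= 14<<0 -> acc=14 shift=7 [end]
Varint 6: bytes[12:13] = 0E -> value 14 (1 byte(s))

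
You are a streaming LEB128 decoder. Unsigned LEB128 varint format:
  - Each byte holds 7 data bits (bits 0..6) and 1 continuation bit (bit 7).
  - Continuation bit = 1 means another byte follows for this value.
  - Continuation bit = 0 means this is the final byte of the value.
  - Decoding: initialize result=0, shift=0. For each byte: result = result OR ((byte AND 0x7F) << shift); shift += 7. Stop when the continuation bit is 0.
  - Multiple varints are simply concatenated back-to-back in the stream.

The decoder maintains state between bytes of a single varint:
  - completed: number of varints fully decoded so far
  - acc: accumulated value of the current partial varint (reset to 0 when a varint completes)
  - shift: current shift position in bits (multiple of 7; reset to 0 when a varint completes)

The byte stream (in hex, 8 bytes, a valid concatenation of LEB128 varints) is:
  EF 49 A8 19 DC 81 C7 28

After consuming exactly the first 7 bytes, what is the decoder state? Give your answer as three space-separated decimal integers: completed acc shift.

byte[0]=0xEF cont=1 payload=0x6F: acc |= 111<<0 -> completed=0 acc=111 shift=7
byte[1]=0x49 cont=0 payload=0x49: varint #1 complete (value=9455); reset -> completed=1 acc=0 shift=0
byte[2]=0xA8 cont=1 payload=0x28: acc |= 40<<0 -> completed=1 acc=40 shift=7
byte[3]=0x19 cont=0 payload=0x19: varint #2 complete (value=3240); reset -> completed=2 acc=0 shift=0
byte[4]=0xDC cont=1 payload=0x5C: acc |= 92<<0 -> completed=2 acc=92 shift=7
byte[5]=0x81 cont=1 payload=0x01: acc |= 1<<7 -> completed=2 acc=220 shift=14
byte[6]=0xC7 cont=1 payload=0x47: acc |= 71<<14 -> completed=2 acc=1163484 shift=21

Answer: 2 1163484 21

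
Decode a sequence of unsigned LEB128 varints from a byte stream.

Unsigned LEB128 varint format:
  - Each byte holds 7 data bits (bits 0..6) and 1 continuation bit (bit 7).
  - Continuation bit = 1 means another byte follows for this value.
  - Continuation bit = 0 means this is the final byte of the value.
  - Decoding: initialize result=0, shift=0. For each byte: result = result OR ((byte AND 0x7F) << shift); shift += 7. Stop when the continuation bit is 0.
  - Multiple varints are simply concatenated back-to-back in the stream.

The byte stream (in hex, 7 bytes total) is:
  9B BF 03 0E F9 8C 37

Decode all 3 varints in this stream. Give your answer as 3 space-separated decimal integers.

  byte[0]=0x9B cont=1 payload=0x1B=27: acc |= 27<<0 -> acc=27 shift=7
  byte[1]=0xBF cont=1 payload=0x3F=63: acc |= 63<<7 -> acc=8091 shift=14
  byte[2]=0x03 cont=0 payload=0x03=3: acc |= 3<<14 -> acc=57243 shift=21 [end]
Varint 1: bytes[0:3] = 9B BF 03 -> value 57243 (3 byte(s))
  byte[3]=0x0E cont=0 payload=0x0E=14: acc |= 14<<0 -> acc=14 shift=7 [end]
Varint 2: bytes[3:4] = 0E -> value 14 (1 byte(s))
  byte[4]=0xF9 cont=1 payload=0x79=121: acc |= 121<<0 -> acc=121 shift=7
  byte[5]=0x8C cont=1 payload=0x0C=12: acc |= 12<<7 -> acc=1657 shift=14
  byte[6]=0x37 cont=0 payload=0x37=55: acc |= 55<<14 -> acc=902777 shift=21 [end]
Varint 3: bytes[4:7] = F9 8C 37 -> value 902777 (3 byte(s))

Answer: 57243 14 902777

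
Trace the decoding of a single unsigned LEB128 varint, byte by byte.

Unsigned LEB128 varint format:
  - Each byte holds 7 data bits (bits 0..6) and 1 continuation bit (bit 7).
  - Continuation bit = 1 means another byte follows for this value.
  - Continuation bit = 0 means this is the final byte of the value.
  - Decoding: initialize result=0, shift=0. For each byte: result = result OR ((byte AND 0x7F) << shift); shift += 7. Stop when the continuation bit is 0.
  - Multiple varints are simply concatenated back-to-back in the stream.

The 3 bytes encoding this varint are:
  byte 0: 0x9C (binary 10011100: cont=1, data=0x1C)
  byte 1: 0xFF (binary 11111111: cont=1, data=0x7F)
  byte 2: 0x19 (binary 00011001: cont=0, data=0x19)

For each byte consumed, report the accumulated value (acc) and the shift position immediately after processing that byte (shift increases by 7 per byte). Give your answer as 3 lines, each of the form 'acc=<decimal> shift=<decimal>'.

byte 0=0x9C: payload=0x1C=28, contrib = 28<<0 = 28; acc -> 28, shift -> 7
byte 1=0xFF: payload=0x7F=127, contrib = 127<<7 = 16256; acc -> 16284, shift -> 14
byte 2=0x19: payload=0x19=25, contrib = 25<<14 = 409600; acc -> 425884, shift -> 21

Answer: acc=28 shift=7
acc=16284 shift=14
acc=425884 shift=21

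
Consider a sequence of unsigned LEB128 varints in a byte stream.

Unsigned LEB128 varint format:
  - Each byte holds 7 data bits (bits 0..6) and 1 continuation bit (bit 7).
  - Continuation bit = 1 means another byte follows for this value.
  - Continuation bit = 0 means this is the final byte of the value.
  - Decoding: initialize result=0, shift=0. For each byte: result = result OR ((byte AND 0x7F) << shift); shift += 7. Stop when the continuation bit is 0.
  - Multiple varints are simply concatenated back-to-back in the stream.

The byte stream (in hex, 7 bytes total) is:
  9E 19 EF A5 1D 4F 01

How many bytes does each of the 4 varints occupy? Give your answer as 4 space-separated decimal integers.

Answer: 2 3 1 1

Derivation:
  byte[0]=0x9E cont=1 payload=0x1E=30: acc |= 30<<0 -> acc=30 shift=7
  byte[1]=0x19 cont=0 payload=0x19=25: acc |= 25<<7 -> acc=3230 shift=14 [end]
Varint 1: bytes[0:2] = 9E 19 -> value 3230 (2 byte(s))
  byte[2]=0xEF cont=1 payload=0x6F=111: acc |= 111<<0 -> acc=111 shift=7
  byte[3]=0xA5 cont=1 payload=0x25=37: acc |= 37<<7 -> acc=4847 shift=14
  byte[4]=0x1D cont=0 payload=0x1D=29: acc |= 29<<14 -> acc=479983 shift=21 [end]
Varint 2: bytes[2:5] = EF A5 1D -> value 479983 (3 byte(s))
  byte[5]=0x4F cont=0 payload=0x4F=79: acc |= 79<<0 -> acc=79 shift=7 [end]
Varint 3: bytes[5:6] = 4F -> value 79 (1 byte(s))
  byte[6]=0x01 cont=0 payload=0x01=1: acc |= 1<<0 -> acc=1 shift=7 [end]
Varint 4: bytes[6:7] = 01 -> value 1 (1 byte(s))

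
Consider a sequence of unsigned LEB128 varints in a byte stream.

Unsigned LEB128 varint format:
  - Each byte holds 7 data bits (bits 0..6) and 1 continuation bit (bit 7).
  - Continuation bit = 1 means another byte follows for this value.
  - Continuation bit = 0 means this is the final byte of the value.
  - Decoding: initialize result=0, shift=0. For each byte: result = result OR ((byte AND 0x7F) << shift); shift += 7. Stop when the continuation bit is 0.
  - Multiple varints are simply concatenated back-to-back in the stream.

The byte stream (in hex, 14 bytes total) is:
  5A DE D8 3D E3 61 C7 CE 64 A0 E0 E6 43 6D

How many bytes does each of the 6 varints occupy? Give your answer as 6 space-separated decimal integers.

  byte[0]=0x5A cont=0 payload=0x5A=90: acc |= 90<<0 -> acc=90 shift=7 [end]
Varint 1: bytes[0:1] = 5A -> value 90 (1 byte(s))
  byte[1]=0xDE cont=1 payload=0x5E=94: acc |= 94<<0 -> acc=94 shift=7
  byte[2]=0xD8 cont=1 payload=0x58=88: acc |= 88<<7 -> acc=11358 shift=14
  byte[3]=0x3D cont=0 payload=0x3D=61: acc |= 61<<14 -> acc=1010782 shift=21 [end]
Varint 2: bytes[1:4] = DE D8 3D -> value 1010782 (3 byte(s))
  byte[4]=0xE3 cont=1 payload=0x63=99: acc |= 99<<0 -> acc=99 shift=7
  byte[5]=0x61 cont=0 payload=0x61=97: acc |= 97<<7 -> acc=12515 shift=14 [end]
Varint 3: bytes[4:6] = E3 61 -> value 12515 (2 byte(s))
  byte[6]=0xC7 cont=1 payload=0x47=71: acc |= 71<<0 -> acc=71 shift=7
  byte[7]=0xCE cont=1 payload=0x4E=78: acc |= 78<<7 -> acc=10055 shift=14
  byte[8]=0x64 cont=0 payload=0x64=100: acc |= 100<<14 -> acc=1648455 shift=21 [end]
Varint 4: bytes[6:9] = C7 CE 64 -> value 1648455 (3 byte(s))
  byte[9]=0xA0 cont=1 payload=0x20=32: acc |= 32<<0 -> acc=32 shift=7
  byte[10]=0xE0 cont=1 payload=0x60=96: acc |= 96<<7 -> acc=12320 shift=14
  byte[11]=0xE6 cont=1 payload=0x66=102: acc |= 102<<14 -> acc=1683488 shift=21
  byte[12]=0x43 cont=0 payload=0x43=67: acc |= 67<<21 -> acc=142192672 shift=28 [end]
Varint 5: bytes[9:13] = A0 E0 E6 43 -> value 142192672 (4 byte(s))
  byte[13]=0x6D cont=0 payload=0x6D=109: acc |= 109<<0 -> acc=109 shift=7 [end]
Varint 6: bytes[13:14] = 6D -> value 109 (1 byte(s))

Answer: 1 3 2 3 4 1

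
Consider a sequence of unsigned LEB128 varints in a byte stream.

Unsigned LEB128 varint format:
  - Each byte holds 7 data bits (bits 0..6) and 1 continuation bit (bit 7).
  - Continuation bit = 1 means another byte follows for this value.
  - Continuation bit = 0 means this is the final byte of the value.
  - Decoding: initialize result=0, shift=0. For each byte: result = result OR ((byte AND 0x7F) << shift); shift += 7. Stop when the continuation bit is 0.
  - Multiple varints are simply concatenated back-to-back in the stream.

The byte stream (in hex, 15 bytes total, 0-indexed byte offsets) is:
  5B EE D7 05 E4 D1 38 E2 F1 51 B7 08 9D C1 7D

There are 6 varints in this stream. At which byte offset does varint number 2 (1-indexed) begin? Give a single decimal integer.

Answer: 1

Derivation:
  byte[0]=0x5B cont=0 payload=0x5B=91: acc |= 91<<0 -> acc=91 shift=7 [end]
Varint 1: bytes[0:1] = 5B -> value 91 (1 byte(s))
  byte[1]=0xEE cont=1 payload=0x6E=110: acc |= 110<<0 -> acc=110 shift=7
  byte[2]=0xD7 cont=1 payload=0x57=87: acc |= 87<<7 -> acc=11246 shift=14
  byte[3]=0x05 cont=0 payload=0x05=5: acc |= 5<<14 -> acc=93166 shift=21 [end]
Varint 2: bytes[1:4] = EE D7 05 -> value 93166 (3 byte(s))
  byte[4]=0xE4 cont=1 payload=0x64=100: acc |= 100<<0 -> acc=100 shift=7
  byte[5]=0xD1 cont=1 payload=0x51=81: acc |= 81<<7 -> acc=10468 shift=14
  byte[6]=0x38 cont=0 payload=0x38=56: acc |= 56<<14 -> acc=927972 shift=21 [end]
Varint 3: bytes[4:7] = E4 D1 38 -> value 927972 (3 byte(s))
  byte[7]=0xE2 cont=1 payload=0x62=98: acc |= 98<<0 -> acc=98 shift=7
  byte[8]=0xF1 cont=1 payload=0x71=113: acc |= 113<<7 -> acc=14562 shift=14
  byte[9]=0x51 cont=0 payload=0x51=81: acc |= 81<<14 -> acc=1341666 shift=21 [end]
Varint 4: bytes[7:10] = E2 F1 51 -> value 1341666 (3 byte(s))
  byte[10]=0xB7 cont=1 payload=0x37=55: acc |= 55<<0 -> acc=55 shift=7
  byte[11]=0x08 cont=0 payload=0x08=8: acc |= 8<<7 -> acc=1079 shift=14 [end]
Varint 5: bytes[10:12] = B7 08 -> value 1079 (2 byte(s))
  byte[12]=0x9D cont=1 payload=0x1D=29: acc |= 29<<0 -> acc=29 shift=7
  byte[13]=0xC1 cont=1 payload=0x41=65: acc |= 65<<7 -> acc=8349 shift=14
  byte[14]=0x7D cont=0 payload=0x7D=125: acc |= 125<<14 -> acc=2056349 shift=21 [end]
Varint 6: bytes[12:15] = 9D C1 7D -> value 2056349 (3 byte(s))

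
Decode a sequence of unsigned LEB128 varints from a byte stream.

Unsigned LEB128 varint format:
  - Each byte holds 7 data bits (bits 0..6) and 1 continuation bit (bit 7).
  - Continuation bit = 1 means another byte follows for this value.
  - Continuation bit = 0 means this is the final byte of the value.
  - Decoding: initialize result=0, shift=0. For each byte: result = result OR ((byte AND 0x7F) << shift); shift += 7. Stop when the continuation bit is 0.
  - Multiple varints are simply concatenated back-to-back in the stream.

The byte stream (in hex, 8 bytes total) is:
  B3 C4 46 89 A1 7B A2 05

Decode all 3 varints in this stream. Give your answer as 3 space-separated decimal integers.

  byte[0]=0xB3 cont=1 payload=0x33=51: acc |= 51<<0 -> acc=51 shift=7
  byte[1]=0xC4 cont=1 payload=0x44=68: acc |= 68<<7 -> acc=8755 shift=14
  byte[2]=0x46 cont=0 payload=0x46=70: acc |= 70<<14 -> acc=1155635 shift=21 [end]
Varint 1: bytes[0:3] = B3 C4 46 -> value 1155635 (3 byte(s))
  byte[3]=0x89 cont=1 payload=0x09=9: acc |= 9<<0 -> acc=9 shift=7
  byte[4]=0xA1 cont=1 payload=0x21=33: acc |= 33<<7 -> acc=4233 shift=14
  byte[5]=0x7B cont=0 payload=0x7B=123: acc |= 123<<14 -> acc=2019465 shift=21 [end]
Varint 2: bytes[3:6] = 89 A1 7B -> value 2019465 (3 byte(s))
  byte[6]=0xA2 cont=1 payload=0x22=34: acc |= 34<<0 -> acc=34 shift=7
  byte[7]=0x05 cont=0 payload=0x05=5: acc |= 5<<7 -> acc=674 shift=14 [end]
Varint 3: bytes[6:8] = A2 05 -> value 674 (2 byte(s))

Answer: 1155635 2019465 674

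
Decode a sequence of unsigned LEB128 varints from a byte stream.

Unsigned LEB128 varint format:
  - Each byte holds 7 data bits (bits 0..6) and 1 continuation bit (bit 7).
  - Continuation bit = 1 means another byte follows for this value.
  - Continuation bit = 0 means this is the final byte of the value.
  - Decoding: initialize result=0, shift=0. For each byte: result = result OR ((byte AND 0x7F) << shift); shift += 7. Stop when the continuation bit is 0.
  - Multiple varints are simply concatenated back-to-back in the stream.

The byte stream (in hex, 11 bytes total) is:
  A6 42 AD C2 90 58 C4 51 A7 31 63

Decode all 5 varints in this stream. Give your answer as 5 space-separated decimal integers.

Answer: 8486 184820013 10436 6311 99

Derivation:
  byte[0]=0xA6 cont=1 payload=0x26=38: acc |= 38<<0 -> acc=38 shift=7
  byte[1]=0x42 cont=0 payload=0x42=66: acc |= 66<<7 -> acc=8486 shift=14 [end]
Varint 1: bytes[0:2] = A6 42 -> value 8486 (2 byte(s))
  byte[2]=0xAD cont=1 payload=0x2D=45: acc |= 45<<0 -> acc=45 shift=7
  byte[3]=0xC2 cont=1 payload=0x42=66: acc |= 66<<7 -> acc=8493 shift=14
  byte[4]=0x90 cont=1 payload=0x10=16: acc |= 16<<14 -> acc=270637 shift=21
  byte[5]=0x58 cont=0 payload=0x58=88: acc |= 88<<21 -> acc=184820013 shift=28 [end]
Varint 2: bytes[2:6] = AD C2 90 58 -> value 184820013 (4 byte(s))
  byte[6]=0xC4 cont=1 payload=0x44=68: acc |= 68<<0 -> acc=68 shift=7
  byte[7]=0x51 cont=0 payload=0x51=81: acc |= 81<<7 -> acc=10436 shift=14 [end]
Varint 3: bytes[6:8] = C4 51 -> value 10436 (2 byte(s))
  byte[8]=0xA7 cont=1 payload=0x27=39: acc |= 39<<0 -> acc=39 shift=7
  byte[9]=0x31 cont=0 payload=0x31=49: acc |= 49<<7 -> acc=6311 shift=14 [end]
Varint 4: bytes[8:10] = A7 31 -> value 6311 (2 byte(s))
  byte[10]=0x63 cont=0 payload=0x63=99: acc |= 99<<0 -> acc=99 shift=7 [end]
Varint 5: bytes[10:11] = 63 -> value 99 (1 byte(s))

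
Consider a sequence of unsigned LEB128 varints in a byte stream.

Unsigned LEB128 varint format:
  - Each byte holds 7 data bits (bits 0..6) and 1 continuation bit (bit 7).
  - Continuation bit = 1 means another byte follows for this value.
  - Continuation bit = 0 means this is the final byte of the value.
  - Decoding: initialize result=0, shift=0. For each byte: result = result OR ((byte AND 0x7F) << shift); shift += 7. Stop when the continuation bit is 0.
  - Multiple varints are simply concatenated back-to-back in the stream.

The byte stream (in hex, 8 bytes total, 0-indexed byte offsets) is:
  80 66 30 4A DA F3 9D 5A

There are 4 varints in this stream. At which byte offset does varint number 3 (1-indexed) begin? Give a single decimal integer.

  byte[0]=0x80 cont=1 payload=0x00=0: acc |= 0<<0 -> acc=0 shift=7
  byte[1]=0x66 cont=0 payload=0x66=102: acc |= 102<<7 -> acc=13056 shift=14 [end]
Varint 1: bytes[0:2] = 80 66 -> value 13056 (2 byte(s))
  byte[2]=0x30 cont=0 payload=0x30=48: acc |= 48<<0 -> acc=48 shift=7 [end]
Varint 2: bytes[2:3] = 30 -> value 48 (1 byte(s))
  byte[3]=0x4A cont=0 payload=0x4A=74: acc |= 74<<0 -> acc=74 shift=7 [end]
Varint 3: bytes[3:4] = 4A -> value 74 (1 byte(s))
  byte[4]=0xDA cont=1 payload=0x5A=90: acc |= 90<<0 -> acc=90 shift=7
  byte[5]=0xF3 cont=1 payload=0x73=115: acc |= 115<<7 -> acc=14810 shift=14
  byte[6]=0x9D cont=1 payload=0x1D=29: acc |= 29<<14 -> acc=489946 shift=21
  byte[7]=0x5A cont=0 payload=0x5A=90: acc |= 90<<21 -> acc=189233626 shift=28 [end]
Varint 4: bytes[4:8] = DA F3 9D 5A -> value 189233626 (4 byte(s))

Answer: 3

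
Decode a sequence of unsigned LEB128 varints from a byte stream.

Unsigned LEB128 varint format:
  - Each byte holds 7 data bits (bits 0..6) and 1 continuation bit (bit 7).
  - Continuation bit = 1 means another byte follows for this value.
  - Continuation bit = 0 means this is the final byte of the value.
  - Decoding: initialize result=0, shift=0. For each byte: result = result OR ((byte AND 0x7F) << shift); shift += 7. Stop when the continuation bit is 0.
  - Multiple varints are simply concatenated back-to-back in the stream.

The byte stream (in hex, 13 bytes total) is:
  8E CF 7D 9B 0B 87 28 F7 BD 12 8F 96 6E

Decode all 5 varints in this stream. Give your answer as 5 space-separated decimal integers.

  byte[0]=0x8E cont=1 payload=0x0E=14: acc |= 14<<0 -> acc=14 shift=7
  byte[1]=0xCF cont=1 payload=0x4F=79: acc |= 79<<7 -> acc=10126 shift=14
  byte[2]=0x7D cont=0 payload=0x7D=125: acc |= 125<<14 -> acc=2058126 shift=21 [end]
Varint 1: bytes[0:3] = 8E CF 7D -> value 2058126 (3 byte(s))
  byte[3]=0x9B cont=1 payload=0x1B=27: acc |= 27<<0 -> acc=27 shift=7
  byte[4]=0x0B cont=0 payload=0x0B=11: acc |= 11<<7 -> acc=1435 shift=14 [end]
Varint 2: bytes[3:5] = 9B 0B -> value 1435 (2 byte(s))
  byte[5]=0x87 cont=1 payload=0x07=7: acc |= 7<<0 -> acc=7 shift=7
  byte[6]=0x28 cont=0 payload=0x28=40: acc |= 40<<7 -> acc=5127 shift=14 [end]
Varint 3: bytes[5:7] = 87 28 -> value 5127 (2 byte(s))
  byte[7]=0xF7 cont=1 payload=0x77=119: acc |= 119<<0 -> acc=119 shift=7
  byte[8]=0xBD cont=1 payload=0x3D=61: acc |= 61<<7 -> acc=7927 shift=14
  byte[9]=0x12 cont=0 payload=0x12=18: acc |= 18<<14 -> acc=302839 shift=21 [end]
Varint 4: bytes[7:10] = F7 BD 12 -> value 302839 (3 byte(s))
  byte[10]=0x8F cont=1 payload=0x0F=15: acc |= 15<<0 -> acc=15 shift=7
  byte[11]=0x96 cont=1 payload=0x16=22: acc |= 22<<7 -> acc=2831 shift=14
  byte[12]=0x6E cont=0 payload=0x6E=110: acc |= 110<<14 -> acc=1805071 shift=21 [end]
Varint 5: bytes[10:13] = 8F 96 6E -> value 1805071 (3 byte(s))

Answer: 2058126 1435 5127 302839 1805071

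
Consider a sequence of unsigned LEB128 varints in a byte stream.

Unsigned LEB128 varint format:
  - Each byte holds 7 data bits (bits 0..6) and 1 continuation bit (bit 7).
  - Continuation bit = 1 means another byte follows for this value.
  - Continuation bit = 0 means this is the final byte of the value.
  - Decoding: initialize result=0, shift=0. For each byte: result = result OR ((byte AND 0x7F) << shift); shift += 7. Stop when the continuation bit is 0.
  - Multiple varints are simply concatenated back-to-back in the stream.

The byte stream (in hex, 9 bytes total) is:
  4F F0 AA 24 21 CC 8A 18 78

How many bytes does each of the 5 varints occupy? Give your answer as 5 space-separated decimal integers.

  byte[0]=0x4F cont=0 payload=0x4F=79: acc |= 79<<0 -> acc=79 shift=7 [end]
Varint 1: bytes[0:1] = 4F -> value 79 (1 byte(s))
  byte[1]=0xF0 cont=1 payload=0x70=112: acc |= 112<<0 -> acc=112 shift=7
  byte[2]=0xAA cont=1 payload=0x2A=42: acc |= 42<<7 -> acc=5488 shift=14
  byte[3]=0x24 cont=0 payload=0x24=36: acc |= 36<<14 -> acc=595312 shift=21 [end]
Varint 2: bytes[1:4] = F0 AA 24 -> value 595312 (3 byte(s))
  byte[4]=0x21 cont=0 payload=0x21=33: acc |= 33<<0 -> acc=33 shift=7 [end]
Varint 3: bytes[4:5] = 21 -> value 33 (1 byte(s))
  byte[5]=0xCC cont=1 payload=0x4C=76: acc |= 76<<0 -> acc=76 shift=7
  byte[6]=0x8A cont=1 payload=0x0A=10: acc |= 10<<7 -> acc=1356 shift=14
  byte[7]=0x18 cont=0 payload=0x18=24: acc |= 24<<14 -> acc=394572 shift=21 [end]
Varint 4: bytes[5:8] = CC 8A 18 -> value 394572 (3 byte(s))
  byte[8]=0x78 cont=0 payload=0x78=120: acc |= 120<<0 -> acc=120 shift=7 [end]
Varint 5: bytes[8:9] = 78 -> value 120 (1 byte(s))

Answer: 1 3 1 3 1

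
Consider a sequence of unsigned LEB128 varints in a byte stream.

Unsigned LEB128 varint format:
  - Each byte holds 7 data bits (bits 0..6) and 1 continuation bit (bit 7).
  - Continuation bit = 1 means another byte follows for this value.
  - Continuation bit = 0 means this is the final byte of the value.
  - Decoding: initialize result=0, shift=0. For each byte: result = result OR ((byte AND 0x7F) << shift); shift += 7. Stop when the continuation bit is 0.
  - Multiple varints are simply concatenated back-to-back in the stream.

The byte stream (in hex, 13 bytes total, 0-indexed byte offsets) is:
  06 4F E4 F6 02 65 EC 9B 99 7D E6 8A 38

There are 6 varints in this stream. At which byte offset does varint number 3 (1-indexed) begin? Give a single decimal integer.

Answer: 2

Derivation:
  byte[0]=0x06 cont=0 payload=0x06=6: acc |= 6<<0 -> acc=6 shift=7 [end]
Varint 1: bytes[0:1] = 06 -> value 6 (1 byte(s))
  byte[1]=0x4F cont=0 payload=0x4F=79: acc |= 79<<0 -> acc=79 shift=7 [end]
Varint 2: bytes[1:2] = 4F -> value 79 (1 byte(s))
  byte[2]=0xE4 cont=1 payload=0x64=100: acc |= 100<<0 -> acc=100 shift=7
  byte[3]=0xF6 cont=1 payload=0x76=118: acc |= 118<<7 -> acc=15204 shift=14
  byte[4]=0x02 cont=0 payload=0x02=2: acc |= 2<<14 -> acc=47972 shift=21 [end]
Varint 3: bytes[2:5] = E4 F6 02 -> value 47972 (3 byte(s))
  byte[5]=0x65 cont=0 payload=0x65=101: acc |= 101<<0 -> acc=101 shift=7 [end]
Varint 4: bytes[5:6] = 65 -> value 101 (1 byte(s))
  byte[6]=0xEC cont=1 payload=0x6C=108: acc |= 108<<0 -> acc=108 shift=7
  byte[7]=0x9B cont=1 payload=0x1B=27: acc |= 27<<7 -> acc=3564 shift=14
  byte[8]=0x99 cont=1 payload=0x19=25: acc |= 25<<14 -> acc=413164 shift=21
  byte[9]=0x7D cont=0 payload=0x7D=125: acc |= 125<<21 -> acc=262557164 shift=28 [end]
Varint 5: bytes[6:10] = EC 9B 99 7D -> value 262557164 (4 byte(s))
  byte[10]=0xE6 cont=1 payload=0x66=102: acc |= 102<<0 -> acc=102 shift=7
  byte[11]=0x8A cont=1 payload=0x0A=10: acc |= 10<<7 -> acc=1382 shift=14
  byte[12]=0x38 cont=0 payload=0x38=56: acc |= 56<<14 -> acc=918886 shift=21 [end]
Varint 6: bytes[10:13] = E6 8A 38 -> value 918886 (3 byte(s))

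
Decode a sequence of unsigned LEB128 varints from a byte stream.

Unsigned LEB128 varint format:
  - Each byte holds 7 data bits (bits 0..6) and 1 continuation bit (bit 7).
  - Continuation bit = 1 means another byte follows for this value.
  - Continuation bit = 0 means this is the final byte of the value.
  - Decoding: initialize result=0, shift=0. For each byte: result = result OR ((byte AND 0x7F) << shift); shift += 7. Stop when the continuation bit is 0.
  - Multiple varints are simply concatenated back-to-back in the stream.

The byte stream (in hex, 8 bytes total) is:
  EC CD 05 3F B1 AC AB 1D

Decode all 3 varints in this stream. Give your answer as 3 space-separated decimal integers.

Answer: 91884 63 61527601

Derivation:
  byte[0]=0xEC cont=1 payload=0x6C=108: acc |= 108<<0 -> acc=108 shift=7
  byte[1]=0xCD cont=1 payload=0x4D=77: acc |= 77<<7 -> acc=9964 shift=14
  byte[2]=0x05 cont=0 payload=0x05=5: acc |= 5<<14 -> acc=91884 shift=21 [end]
Varint 1: bytes[0:3] = EC CD 05 -> value 91884 (3 byte(s))
  byte[3]=0x3F cont=0 payload=0x3F=63: acc |= 63<<0 -> acc=63 shift=7 [end]
Varint 2: bytes[3:4] = 3F -> value 63 (1 byte(s))
  byte[4]=0xB1 cont=1 payload=0x31=49: acc |= 49<<0 -> acc=49 shift=7
  byte[5]=0xAC cont=1 payload=0x2C=44: acc |= 44<<7 -> acc=5681 shift=14
  byte[6]=0xAB cont=1 payload=0x2B=43: acc |= 43<<14 -> acc=710193 shift=21
  byte[7]=0x1D cont=0 payload=0x1D=29: acc |= 29<<21 -> acc=61527601 shift=28 [end]
Varint 3: bytes[4:8] = B1 AC AB 1D -> value 61527601 (4 byte(s))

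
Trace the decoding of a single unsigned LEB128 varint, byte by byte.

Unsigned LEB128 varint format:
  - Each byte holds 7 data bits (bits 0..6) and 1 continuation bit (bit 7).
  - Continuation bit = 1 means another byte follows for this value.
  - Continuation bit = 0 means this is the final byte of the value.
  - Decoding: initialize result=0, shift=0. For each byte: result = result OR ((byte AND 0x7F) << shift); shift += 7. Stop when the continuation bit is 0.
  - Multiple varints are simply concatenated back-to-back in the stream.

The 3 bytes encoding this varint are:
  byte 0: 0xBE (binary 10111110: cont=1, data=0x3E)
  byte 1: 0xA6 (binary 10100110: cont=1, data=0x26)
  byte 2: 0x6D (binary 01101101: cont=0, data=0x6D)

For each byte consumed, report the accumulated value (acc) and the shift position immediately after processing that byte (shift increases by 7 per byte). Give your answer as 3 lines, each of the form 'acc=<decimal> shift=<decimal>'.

Answer: acc=62 shift=7
acc=4926 shift=14
acc=1790782 shift=21

Derivation:
byte 0=0xBE: payload=0x3E=62, contrib = 62<<0 = 62; acc -> 62, shift -> 7
byte 1=0xA6: payload=0x26=38, contrib = 38<<7 = 4864; acc -> 4926, shift -> 14
byte 2=0x6D: payload=0x6D=109, contrib = 109<<14 = 1785856; acc -> 1790782, shift -> 21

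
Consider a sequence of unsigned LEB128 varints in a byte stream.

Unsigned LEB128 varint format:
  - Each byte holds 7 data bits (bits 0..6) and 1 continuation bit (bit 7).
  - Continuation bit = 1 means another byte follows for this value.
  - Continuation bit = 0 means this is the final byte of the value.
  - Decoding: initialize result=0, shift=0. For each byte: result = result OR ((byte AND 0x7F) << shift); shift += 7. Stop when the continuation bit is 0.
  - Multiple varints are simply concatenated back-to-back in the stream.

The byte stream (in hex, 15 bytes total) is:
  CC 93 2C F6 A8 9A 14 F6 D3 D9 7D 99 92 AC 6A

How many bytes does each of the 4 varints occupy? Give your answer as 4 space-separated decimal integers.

  byte[0]=0xCC cont=1 payload=0x4C=76: acc |= 76<<0 -> acc=76 shift=7
  byte[1]=0x93 cont=1 payload=0x13=19: acc |= 19<<7 -> acc=2508 shift=14
  byte[2]=0x2C cont=0 payload=0x2C=44: acc |= 44<<14 -> acc=723404 shift=21 [end]
Varint 1: bytes[0:3] = CC 93 2C -> value 723404 (3 byte(s))
  byte[3]=0xF6 cont=1 payload=0x76=118: acc |= 118<<0 -> acc=118 shift=7
  byte[4]=0xA8 cont=1 payload=0x28=40: acc |= 40<<7 -> acc=5238 shift=14
  byte[5]=0x9A cont=1 payload=0x1A=26: acc |= 26<<14 -> acc=431222 shift=21
  byte[6]=0x14 cont=0 payload=0x14=20: acc |= 20<<21 -> acc=42374262 shift=28 [end]
Varint 2: bytes[3:7] = F6 A8 9A 14 -> value 42374262 (4 byte(s))
  byte[7]=0xF6 cont=1 payload=0x76=118: acc |= 118<<0 -> acc=118 shift=7
  byte[8]=0xD3 cont=1 payload=0x53=83: acc |= 83<<7 -> acc=10742 shift=14
  byte[9]=0xD9 cont=1 payload=0x59=89: acc |= 89<<14 -> acc=1468918 shift=21
  byte[10]=0x7D cont=0 payload=0x7D=125: acc |= 125<<21 -> acc=263612918 shift=28 [end]
Varint 3: bytes[7:11] = F6 D3 D9 7D -> value 263612918 (4 byte(s))
  byte[11]=0x99 cont=1 payload=0x19=25: acc |= 25<<0 -> acc=25 shift=7
  byte[12]=0x92 cont=1 payload=0x12=18: acc |= 18<<7 -> acc=2329 shift=14
  byte[13]=0xAC cont=1 payload=0x2C=44: acc |= 44<<14 -> acc=723225 shift=21
  byte[14]=0x6A cont=0 payload=0x6A=106: acc |= 106<<21 -> acc=223021337 shift=28 [end]
Varint 4: bytes[11:15] = 99 92 AC 6A -> value 223021337 (4 byte(s))

Answer: 3 4 4 4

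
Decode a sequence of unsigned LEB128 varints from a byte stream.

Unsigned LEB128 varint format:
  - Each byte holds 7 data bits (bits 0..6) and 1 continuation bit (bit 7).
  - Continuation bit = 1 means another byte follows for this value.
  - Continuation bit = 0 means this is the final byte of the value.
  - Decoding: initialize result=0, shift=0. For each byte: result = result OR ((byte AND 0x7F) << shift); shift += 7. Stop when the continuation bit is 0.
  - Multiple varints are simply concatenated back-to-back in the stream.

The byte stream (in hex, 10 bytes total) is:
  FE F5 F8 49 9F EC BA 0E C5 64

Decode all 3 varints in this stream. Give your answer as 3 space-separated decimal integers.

  byte[0]=0xFE cont=1 payload=0x7E=126: acc |= 126<<0 -> acc=126 shift=7
  byte[1]=0xF5 cont=1 payload=0x75=117: acc |= 117<<7 -> acc=15102 shift=14
  byte[2]=0xF8 cont=1 payload=0x78=120: acc |= 120<<14 -> acc=1981182 shift=21
  byte[3]=0x49 cont=0 payload=0x49=73: acc |= 73<<21 -> acc=155073278 shift=28 [end]
Varint 1: bytes[0:4] = FE F5 F8 49 -> value 155073278 (4 byte(s))
  byte[4]=0x9F cont=1 payload=0x1F=31: acc |= 31<<0 -> acc=31 shift=7
  byte[5]=0xEC cont=1 payload=0x6C=108: acc |= 108<<7 -> acc=13855 shift=14
  byte[6]=0xBA cont=1 payload=0x3A=58: acc |= 58<<14 -> acc=964127 shift=21
  byte[7]=0x0E cont=0 payload=0x0E=14: acc |= 14<<21 -> acc=30324255 shift=28 [end]
Varint 2: bytes[4:8] = 9F EC BA 0E -> value 30324255 (4 byte(s))
  byte[8]=0xC5 cont=1 payload=0x45=69: acc |= 69<<0 -> acc=69 shift=7
  byte[9]=0x64 cont=0 payload=0x64=100: acc |= 100<<7 -> acc=12869 shift=14 [end]
Varint 3: bytes[8:10] = C5 64 -> value 12869 (2 byte(s))

Answer: 155073278 30324255 12869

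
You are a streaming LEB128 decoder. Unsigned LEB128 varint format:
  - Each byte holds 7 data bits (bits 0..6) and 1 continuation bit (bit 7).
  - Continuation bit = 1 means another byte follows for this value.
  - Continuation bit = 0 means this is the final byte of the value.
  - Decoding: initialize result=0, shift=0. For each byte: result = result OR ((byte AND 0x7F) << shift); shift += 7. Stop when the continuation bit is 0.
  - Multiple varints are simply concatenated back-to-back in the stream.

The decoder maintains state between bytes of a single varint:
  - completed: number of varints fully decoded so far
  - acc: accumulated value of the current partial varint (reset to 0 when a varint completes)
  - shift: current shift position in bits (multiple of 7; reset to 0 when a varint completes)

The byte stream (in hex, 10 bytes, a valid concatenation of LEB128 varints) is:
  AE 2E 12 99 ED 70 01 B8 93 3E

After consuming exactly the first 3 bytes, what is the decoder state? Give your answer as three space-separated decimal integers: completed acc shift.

Answer: 2 0 0

Derivation:
byte[0]=0xAE cont=1 payload=0x2E: acc |= 46<<0 -> completed=0 acc=46 shift=7
byte[1]=0x2E cont=0 payload=0x2E: varint #1 complete (value=5934); reset -> completed=1 acc=0 shift=0
byte[2]=0x12 cont=0 payload=0x12: varint #2 complete (value=18); reset -> completed=2 acc=0 shift=0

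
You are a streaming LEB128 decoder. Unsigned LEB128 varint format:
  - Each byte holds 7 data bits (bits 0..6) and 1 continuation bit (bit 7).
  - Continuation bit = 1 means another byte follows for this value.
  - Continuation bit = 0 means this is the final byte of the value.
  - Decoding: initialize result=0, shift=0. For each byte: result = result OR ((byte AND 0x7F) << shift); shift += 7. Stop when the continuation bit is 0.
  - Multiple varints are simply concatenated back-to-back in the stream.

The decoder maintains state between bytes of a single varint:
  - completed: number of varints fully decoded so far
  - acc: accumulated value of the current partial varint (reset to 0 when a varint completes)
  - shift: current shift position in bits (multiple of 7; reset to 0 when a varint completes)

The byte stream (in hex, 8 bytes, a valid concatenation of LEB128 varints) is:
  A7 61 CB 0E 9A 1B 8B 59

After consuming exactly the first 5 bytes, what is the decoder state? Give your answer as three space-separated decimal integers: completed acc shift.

Answer: 2 26 7

Derivation:
byte[0]=0xA7 cont=1 payload=0x27: acc |= 39<<0 -> completed=0 acc=39 shift=7
byte[1]=0x61 cont=0 payload=0x61: varint #1 complete (value=12455); reset -> completed=1 acc=0 shift=0
byte[2]=0xCB cont=1 payload=0x4B: acc |= 75<<0 -> completed=1 acc=75 shift=7
byte[3]=0x0E cont=0 payload=0x0E: varint #2 complete (value=1867); reset -> completed=2 acc=0 shift=0
byte[4]=0x9A cont=1 payload=0x1A: acc |= 26<<0 -> completed=2 acc=26 shift=7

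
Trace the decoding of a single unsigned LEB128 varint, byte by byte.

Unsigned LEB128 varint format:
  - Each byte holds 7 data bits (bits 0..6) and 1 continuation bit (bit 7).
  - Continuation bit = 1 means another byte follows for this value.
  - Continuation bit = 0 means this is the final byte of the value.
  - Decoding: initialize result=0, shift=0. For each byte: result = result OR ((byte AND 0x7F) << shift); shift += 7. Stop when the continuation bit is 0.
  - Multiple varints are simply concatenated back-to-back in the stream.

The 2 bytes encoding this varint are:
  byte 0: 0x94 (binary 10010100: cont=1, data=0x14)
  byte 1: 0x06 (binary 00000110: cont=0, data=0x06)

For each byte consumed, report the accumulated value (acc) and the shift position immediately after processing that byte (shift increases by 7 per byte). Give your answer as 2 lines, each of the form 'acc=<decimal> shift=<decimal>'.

byte 0=0x94: payload=0x14=20, contrib = 20<<0 = 20; acc -> 20, shift -> 7
byte 1=0x06: payload=0x06=6, contrib = 6<<7 = 768; acc -> 788, shift -> 14

Answer: acc=20 shift=7
acc=788 shift=14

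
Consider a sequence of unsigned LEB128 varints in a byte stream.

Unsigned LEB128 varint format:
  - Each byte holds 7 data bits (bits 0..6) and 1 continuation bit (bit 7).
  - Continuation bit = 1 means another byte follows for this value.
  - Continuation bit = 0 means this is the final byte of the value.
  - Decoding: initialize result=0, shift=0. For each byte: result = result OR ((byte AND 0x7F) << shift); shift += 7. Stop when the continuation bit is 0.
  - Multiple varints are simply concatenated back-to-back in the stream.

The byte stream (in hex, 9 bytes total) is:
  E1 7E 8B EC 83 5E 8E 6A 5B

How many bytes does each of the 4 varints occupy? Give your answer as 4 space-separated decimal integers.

Answer: 2 4 2 1

Derivation:
  byte[0]=0xE1 cont=1 payload=0x61=97: acc |= 97<<0 -> acc=97 shift=7
  byte[1]=0x7E cont=0 payload=0x7E=126: acc |= 126<<7 -> acc=16225 shift=14 [end]
Varint 1: bytes[0:2] = E1 7E -> value 16225 (2 byte(s))
  byte[2]=0x8B cont=1 payload=0x0B=11: acc |= 11<<0 -> acc=11 shift=7
  byte[3]=0xEC cont=1 payload=0x6C=108: acc |= 108<<7 -> acc=13835 shift=14
  byte[4]=0x83 cont=1 payload=0x03=3: acc |= 3<<14 -> acc=62987 shift=21
  byte[5]=0x5E cont=0 payload=0x5E=94: acc |= 94<<21 -> acc=197195275 shift=28 [end]
Varint 2: bytes[2:6] = 8B EC 83 5E -> value 197195275 (4 byte(s))
  byte[6]=0x8E cont=1 payload=0x0E=14: acc |= 14<<0 -> acc=14 shift=7
  byte[7]=0x6A cont=0 payload=0x6A=106: acc |= 106<<7 -> acc=13582 shift=14 [end]
Varint 3: bytes[6:8] = 8E 6A -> value 13582 (2 byte(s))
  byte[8]=0x5B cont=0 payload=0x5B=91: acc |= 91<<0 -> acc=91 shift=7 [end]
Varint 4: bytes[8:9] = 5B -> value 91 (1 byte(s))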